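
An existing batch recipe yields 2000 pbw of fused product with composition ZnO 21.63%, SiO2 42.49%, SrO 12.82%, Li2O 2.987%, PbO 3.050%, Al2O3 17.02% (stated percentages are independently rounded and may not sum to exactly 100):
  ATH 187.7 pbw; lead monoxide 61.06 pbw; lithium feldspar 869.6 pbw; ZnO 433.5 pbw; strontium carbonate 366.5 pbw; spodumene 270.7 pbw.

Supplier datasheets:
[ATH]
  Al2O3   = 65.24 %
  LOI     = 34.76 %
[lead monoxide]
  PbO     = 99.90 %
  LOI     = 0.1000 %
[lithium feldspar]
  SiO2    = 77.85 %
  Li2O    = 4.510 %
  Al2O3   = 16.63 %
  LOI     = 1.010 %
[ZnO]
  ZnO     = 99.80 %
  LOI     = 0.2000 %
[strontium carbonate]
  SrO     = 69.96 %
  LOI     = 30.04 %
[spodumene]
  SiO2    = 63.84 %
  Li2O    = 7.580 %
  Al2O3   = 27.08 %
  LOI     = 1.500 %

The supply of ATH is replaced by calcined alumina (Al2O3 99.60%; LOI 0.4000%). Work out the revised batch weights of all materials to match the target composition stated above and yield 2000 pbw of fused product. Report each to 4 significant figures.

Revised batch per 2000 pbw fused product:
  calcined alumina: 123.0 pbw
  lead monoxide: 61.06 pbw
  lithium feldspar: 869.6 pbw
  ZnO: 433.5 pbw
  strontium carbonate: 366.5 pbw
  spodumene: 270.7 pbw
Total batch = 2124 pbw; LOI loss = 124.4 pbw

Full precision is carried at each step — the intermediate values appear, rounded to four significant figures, between the steps; each reported result is rounded a single time — all derived quantities (glass mass, totals, yield, the six compositions, LOI) are re-derived in full float precision using the weight values at 2000 pbw of glass, precisely as stated by the problem or the answer.
Oxide mass targets, per 2000 pbw fused product:
  ZnO: 21.63% × 2000 = 432.6 pbw
  SiO2: 42.49% × 2000 = 849.8 pbw
  SrO: 12.82% × 2000 = 256.4 pbw
  Li2O: 2.987% × 2000 = 59.74 pbw
  PbO: 3.050% × 2000 = 61.00 pbw
  Al2O3: 17.02% × 2000 = 340.4 pbw
Checking each oxide sum using the reported weights, relative to the basis at hand (every target is met by its sum once rounding is allowed for):
  ZnO: 433.5·0.9980 = 432.6 pbw (target 432.6 pbw)
  SiO2: 869.6·0.7785 + 270.7·0.6384 = 849.8 pbw (target 849.8 pbw)
  SrO: 366.5·0.6996 = 256.4 pbw (target 256.4 pbw)
  Li2O: 869.6·0.04510 + 270.7·0.07580 = 59.74 pbw (target 59.74 pbw)
  PbO: 61.06·0.9990 = 61.00 pbw (target 61.00 pbw)
  Al2O3: 123.0·0.9960 + 869.6·0.1663 + 270.7·0.2708 = 340.4 pbw (target 340.4 pbw)
Auditing the glass mass value: total batch − LOI = 2000 pbw (the targets, summed, come to 2000 pbw; against the stated basis, 2000 pbw — gaps are rounding artifacts).
Total batch = Σ batch = 2124 pbw; the LOI term Σ batch·LOI equals 124.4 pbw; yield = glass ÷ total batch = 94.15%.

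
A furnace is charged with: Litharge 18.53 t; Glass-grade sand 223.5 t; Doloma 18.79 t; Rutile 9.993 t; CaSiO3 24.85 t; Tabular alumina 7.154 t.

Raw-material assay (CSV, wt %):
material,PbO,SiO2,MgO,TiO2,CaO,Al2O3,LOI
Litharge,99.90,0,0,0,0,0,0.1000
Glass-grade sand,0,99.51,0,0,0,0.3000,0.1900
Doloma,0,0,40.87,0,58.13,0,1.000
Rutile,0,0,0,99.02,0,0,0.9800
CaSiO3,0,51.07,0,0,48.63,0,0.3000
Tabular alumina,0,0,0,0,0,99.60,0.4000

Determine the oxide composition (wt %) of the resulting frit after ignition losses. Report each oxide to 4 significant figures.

Full float precision is maintained all the way through — mid-chain values are rounded to four significant figures as shown — every reported figure includes exactly one rounding — derived quantities (the six compositions, net glass mass, LOI, totals, yield) are computed starting from the weights at 302.0 t of glass in full float precision, exactly as shown in the problem or the answer.
Per-oxide mass from batch:
  PbO: 18.53·0.9990 = 18.51 t
  SiO2: 223.5·0.9951 + 24.85·0.5107 = 235.1 t
  MgO: 18.79·0.4087 = 7.679 t
  TiO2: 9.993·0.9902 = 9.895 t
  CaO: 18.79·0.5813 + 24.85·0.4863 = 23.01 t
  Al2O3: 223.5·0.003000 + 7.154·0.9960 = 7.796 t
LOI: 18.53·0.001000 + 223.5·0.001900 + 18.79·0.01000 + 9.993·0.009800 + 24.85·0.003000 + 7.154·0.004000 = 0.8322 t
Net of LOI, the glass mass = 302.8 − 0.8322 = 302.0 t (consistent with Σ oxide mass)
oxide / glass × 100 gives the wt %

Glass mass = 302.0 t (batch 302.8 − LOI 0.8322).
Composition: PbO 6.130%, SiO2 77.85%, MgO 2.543%, TiO2 3.277%, CaO 7.619%, Al2O3 2.582%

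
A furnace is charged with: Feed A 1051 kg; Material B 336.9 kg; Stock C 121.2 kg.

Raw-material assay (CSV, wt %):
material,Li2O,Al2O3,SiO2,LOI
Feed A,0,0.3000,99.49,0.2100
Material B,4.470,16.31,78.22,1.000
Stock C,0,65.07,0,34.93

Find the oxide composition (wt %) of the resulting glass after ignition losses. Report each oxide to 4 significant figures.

Glass mass = 1461 kg (batch 1509 − LOI 47.91).
Composition: Li2O 1.031%, Al2O3 9.374%, SiO2 89.60%

Every computation holds exact precision end to end — values along the way are printed with 4-significant-figure rounding across the worked steps; every reported number receives exactly one rounding; all derived quantities, which include yield, ignition loss, the totals, the three compositions, glass mass, are carried at full precision, as written in the problem or answer text, starting from the weights at 1461 kg of glass.
Mass of each oxide from the mix:
  Li2O: 336.9·0.04470 = 15.06 kg
  Al2O3: 1051·0.003000 + 336.9·0.1631 + 121.2·0.6507 = 137.0 kg
  SiO2: 1051·0.9949 + 336.9·0.7822 = 1309 kg
LOI: 1051·0.002100 + 336.9·0.01000 + 121.2·0.3493 = 47.91 kg
The glass mass, total less LOI, = 1509 − 47.91 = 1461 kg (= Σ oxide masses)
percent share: oxide ÷ glass, ×100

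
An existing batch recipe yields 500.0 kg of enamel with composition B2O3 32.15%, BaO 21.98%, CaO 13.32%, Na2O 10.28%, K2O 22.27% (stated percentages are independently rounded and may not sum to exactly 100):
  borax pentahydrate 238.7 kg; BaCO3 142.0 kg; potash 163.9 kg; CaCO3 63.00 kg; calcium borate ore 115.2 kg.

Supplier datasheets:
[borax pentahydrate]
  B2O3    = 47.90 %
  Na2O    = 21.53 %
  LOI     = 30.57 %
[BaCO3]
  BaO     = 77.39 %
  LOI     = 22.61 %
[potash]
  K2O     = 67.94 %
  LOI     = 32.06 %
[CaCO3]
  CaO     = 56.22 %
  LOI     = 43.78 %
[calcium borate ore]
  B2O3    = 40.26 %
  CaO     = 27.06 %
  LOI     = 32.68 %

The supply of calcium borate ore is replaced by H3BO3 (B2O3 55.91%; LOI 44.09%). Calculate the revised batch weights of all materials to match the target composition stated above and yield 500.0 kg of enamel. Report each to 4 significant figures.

Intermediates appear rounded to four significant digits within the worked lines. The working math holds exact precision in all steps; a single rounding finalizes each reported value; the derived quantities are computed from the weighed amounts on 500.0 kg of glass in exact precision (net glass mass, yield, five oxide percentages, the totals, ignition loss) as set out in either problem or answer.
Target masses of each oxide per 500.0 kg enamel:
  B2O3: 32.15% × 500.0 = 160.8 kg
  BaO: 21.98% × 500.0 = 109.9 kg
  CaO: 13.32% × 500.0 = 66.60 kg
  Na2O: 10.28% × 500.0 = 51.40 kg
  K2O: 22.27% × 500.0 = 111.4 kg
Per-oxide balance check given the weights on record, under the basis named above (every target is met by its sum modulo rounding of the values):
  B2O3: 238.7·0.4790 + 82.98·0.5591 = 160.7 kg (target 160.8 kg)
  BaO: 142.0·0.7739 = 109.9 kg (target 109.9 kg)
  CaO: 118.5·0.5622 = 66.62 kg (target 66.60 kg)
  Na2O: 238.7·0.2153 = 51.39 kg (target 51.40 kg)
  K2O: 163.9·0.6794 = 111.4 kg (target 111.4 kg)
Glass-mass bookkeeping: net batch after ignition = 500.0 kg (oxide target masses add up to 500.0 kg; stated basis 500.0 kg — a pure rounding effect).
Batch grand total — Σ batch = 746.1 kg; LOI loss = Σ batch·LOI = 246.1 kg; as yield: glass ÷ batch → 67.02%.

Revised batch per 500.0 kg enamel:
  borax pentahydrate: 238.7 kg
  BaCO3: 142.0 kg
  potash: 163.9 kg
  CaCO3: 118.5 kg
  H3BO3: 82.98 kg
Total batch = 746.1 kg; LOI loss = 246.1 kg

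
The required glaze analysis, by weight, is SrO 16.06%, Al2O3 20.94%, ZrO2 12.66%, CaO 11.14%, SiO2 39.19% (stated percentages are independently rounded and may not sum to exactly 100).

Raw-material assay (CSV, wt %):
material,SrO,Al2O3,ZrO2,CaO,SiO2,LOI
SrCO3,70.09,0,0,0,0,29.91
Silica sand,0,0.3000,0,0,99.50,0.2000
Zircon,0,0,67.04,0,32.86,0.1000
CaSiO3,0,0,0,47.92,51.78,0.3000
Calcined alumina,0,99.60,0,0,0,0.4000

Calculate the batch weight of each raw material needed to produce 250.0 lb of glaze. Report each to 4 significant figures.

Batch per 250.0 lb glaze:
  SrCO3: 57.28 lb
  Silica sand: 52.63 lb
  Zircon: 47.21 lb
  CaSiO3: 58.12 lb
  Calcined alumina: 52.40 lb
Total batch = 267.6 lb; LOI loss = 17.67 lb; yield = 93.40%

All arithmetic carries exact precision at each step; intermediates are displayed rounded to four significant digits in the working. Each reported value is rounded a single time — all derived quantities (the yield, the totals, glass mass, the five compositions, ignition loss) are recomputed from the batch weights per 250.0 lb of glass in exact precision, as written in question or answer.
Oxide-by-oxide targets in 250.0 lb glaze:
  SrO: 16.06% × 250.0 = 40.15 lb
  Al2O3: 20.94% × 250.0 = 52.35 lb
  ZrO2: 12.66% × 250.0 = 31.65 lb
  CaO: 11.14% × 250.0 = 27.85 lb
  SiO2: 39.19% × 250.0 = 97.98 lb
Sums-versus-targets review on the weights just shown, on the stated basis (summed amounts equal target values modulo rounding of the values):
  SrO: 57.28·0.7009 = 40.15 lb (target 40.15 lb)
  Al2O3: 52.63·0.003000 + 52.40·0.9960 = 52.35 lb (target 52.35 lb)
  ZrO2: 47.21·0.6704 = 31.65 lb (target 31.65 lb)
  CaO: 58.12·0.4792 = 27.85 lb (target 27.85 lb)
  SiO2: 52.63·0.9950 + 47.21·0.3286 + 58.12·0.5178 = 97.97 lb (target 97.98 lb)
Glass-mass closure: the batch minus its LOI: 250.0 lb (oxide target masses add up to 250.0 lb; stated basis 250.0 lb — gaps are rounding artifacts).
Total batch = Σ batch = 267.6 lb; ignition loss, Σ(batch × LOI) = 17.67 lb; glass ÷ batch gives a yield of 93.40%.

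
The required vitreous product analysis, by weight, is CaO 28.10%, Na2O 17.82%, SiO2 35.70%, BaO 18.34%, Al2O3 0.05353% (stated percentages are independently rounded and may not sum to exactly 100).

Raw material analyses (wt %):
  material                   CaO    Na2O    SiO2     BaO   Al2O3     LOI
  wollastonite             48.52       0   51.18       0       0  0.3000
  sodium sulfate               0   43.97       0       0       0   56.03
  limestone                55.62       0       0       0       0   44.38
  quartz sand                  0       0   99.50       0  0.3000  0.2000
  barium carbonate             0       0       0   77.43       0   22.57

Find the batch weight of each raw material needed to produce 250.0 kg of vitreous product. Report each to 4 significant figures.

Batch per 250.0 kg vitreous product:
  wollastonite: 87.66 kg
  sodium sulfate: 101.3 kg
  limestone: 49.83 kg
  quartz sand: 44.61 kg
  barium carbonate: 59.21 kg
Total batch = 342.6 kg; LOI loss = 92.59 kg; yield = 72.98%

Mid-chain values are printed with 4-significant-digit rounding as written. Every computation holds full precision all the way through; a single rounding completes each reported value; all derived quantities are rebuilt at full float precision (totals, LOI, the yield, the five compositions, glass mass) from the weighed amounts per 250.0 kg of glass as quoted within problem or answer.
Target oxide masses per 250.0 kg vitreous product:
  CaO: 28.10% × 250.0 = 70.25 kg
  Na2O: 17.82% × 250.0 = 44.55 kg
  SiO2: 35.70% × 250.0 = 89.25 kg
  BaO: 18.34% × 250.0 = 45.85 kg
  Al2O3: 0.05353% × 250.0 = 0.1338 kg
Oxide-by-oxide audit given the weights on record, relative to the basis at hand (oxide sums agree with the targets modulo rounding of the values):
  CaO: 87.66·0.4852 + 49.83·0.5562 = 70.25 kg (target 70.25 kg)
  Na2O: 101.3·0.4397 = 44.54 kg (target 44.55 kg)
  SiO2: 87.66·0.5118 + 44.61·0.9950 = 89.25 kg (target 89.25 kg)
  BaO: 59.21·0.7743 = 45.85 kg (target 45.85 kg)
  Al2O3: 44.61·0.003000 = 0.1338 kg (target 0.1338 kg)
Mass balance on the glass: total charge less LOI = 250.0 kg (summing oxide targets gives 250.0 kg; stated basis 250.0 kg — any gap is answer rounding).
Batch grand total — Σ batch = 342.6 kg; LOI loss = Σ batch·LOI = 92.59 kg; as yield: glass ÷ batch → 72.98%.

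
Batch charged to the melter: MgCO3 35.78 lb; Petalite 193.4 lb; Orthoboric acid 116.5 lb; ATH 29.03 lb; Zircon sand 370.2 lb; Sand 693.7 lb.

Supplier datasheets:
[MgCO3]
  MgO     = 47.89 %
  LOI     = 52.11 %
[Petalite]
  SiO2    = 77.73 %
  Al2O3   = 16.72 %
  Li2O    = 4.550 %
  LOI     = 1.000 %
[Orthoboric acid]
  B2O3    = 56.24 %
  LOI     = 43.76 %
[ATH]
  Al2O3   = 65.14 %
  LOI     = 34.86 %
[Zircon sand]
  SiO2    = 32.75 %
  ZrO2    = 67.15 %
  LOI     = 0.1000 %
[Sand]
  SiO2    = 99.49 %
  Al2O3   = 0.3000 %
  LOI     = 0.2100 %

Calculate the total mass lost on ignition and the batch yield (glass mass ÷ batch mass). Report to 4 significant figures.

LOI loss = 83.51 lb; glass = 1355 lb; yield = 94.20%

In-progress results are shown (rounded to 4 significant figures) at each printed step; all arithmetic maintains full float precision in every operation. Every reported figure sees exactly one rounding; derived quantities are computed from the weighed amounts for 1355 lb of glass in full precision (the six compositions, the yield, ignition loss, totals, net glass mass) as set out in problem or answer.
LOI of each material in turn:
  MgCO3: 35.78 × 0.5211 = 18.64 lb
  Petalite: 193.4 × 0.01000 = 1.934 lb
  Orthoboric acid: 116.5 × 0.4376 = 50.98 lb
  ATH: 29.03 × 0.3486 = 10.12 lb
  Zircon sand: 370.2 × 0.001000 = 0.3702 lb
  Sand: 693.7 × 0.002100 = 1.457 lb
Total LOI = 83.51 lb
Glass = batch − LOI = 1439 − 83.51 = 1355 lb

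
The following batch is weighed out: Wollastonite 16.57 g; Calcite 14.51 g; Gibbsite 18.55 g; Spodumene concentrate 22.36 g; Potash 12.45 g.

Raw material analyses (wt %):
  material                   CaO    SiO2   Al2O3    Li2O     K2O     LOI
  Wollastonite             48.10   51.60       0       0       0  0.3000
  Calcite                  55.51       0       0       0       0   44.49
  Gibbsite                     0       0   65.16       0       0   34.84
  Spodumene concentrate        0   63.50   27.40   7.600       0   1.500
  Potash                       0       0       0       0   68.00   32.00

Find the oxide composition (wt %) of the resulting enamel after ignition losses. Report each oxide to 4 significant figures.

Intermediates are displayed rounded off to 4 significant figures alongside each step — the working math keeps full float precision all the way through; each reported figure takes exactly one rounding — the derived quantities, which include yield, LOI, five oxide percentages, totals, glass mass, are re-derived at exact precision, exactly as shown in either problem or answer, from the weighed amounts on 67.15 g of glass.
Oxide-by-oxide delivered mass:
  CaO: 16.57·0.4810 + 14.51·0.5551 = 16.02 g
  SiO2: 16.57·0.5160 + 22.36·0.6350 = 22.75 g
  Al2O3: 18.55·0.6516 + 22.36·0.2740 = 18.21 g
  Li2O: 22.36·0.07600 = 1.699 g
  K2O: 12.45·0.6800 = 8.466 g
LOI: 16.57·0.003000 + 14.51·0.4449 + 18.55·0.3484 + 22.36·0.01500 + 12.45·0.3200 = 17.29 g
Glass mass = batch − LOI = 84.44 − 17.29 = 67.15 g (consistent with Σ oxide mass)
each wt % is 100 × oxide ÷ glass

Glass mass = 67.15 g (batch 84.44 − LOI 17.29).
Composition: CaO 23.86%, SiO2 33.88%, Al2O3 27.12%, Li2O 2.531%, K2O 12.61%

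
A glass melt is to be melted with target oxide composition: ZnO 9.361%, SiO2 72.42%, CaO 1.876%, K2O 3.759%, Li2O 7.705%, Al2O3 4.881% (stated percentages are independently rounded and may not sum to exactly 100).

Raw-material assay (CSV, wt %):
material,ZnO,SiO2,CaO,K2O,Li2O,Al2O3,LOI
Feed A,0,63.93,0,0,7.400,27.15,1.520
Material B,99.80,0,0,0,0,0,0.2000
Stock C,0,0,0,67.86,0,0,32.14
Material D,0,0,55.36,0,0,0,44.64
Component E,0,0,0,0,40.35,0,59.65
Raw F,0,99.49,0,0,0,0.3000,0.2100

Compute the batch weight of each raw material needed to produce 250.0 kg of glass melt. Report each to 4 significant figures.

Batch per 250.0 kg glass melt:
  Feed A: 43.24 kg
  Material B: 23.45 kg
  Stock C: 13.85 kg
  Material D: 8.472 kg
  Component E: 39.81 kg
  Raw F: 154.2 kg
Total batch = 283.0 kg; LOI loss = 33.01 kg; yield = 88.34%

The working math runs at exact precision from first step to last. Mid-chain values appear with 4-significant-figure rounding when written out. Each reported result receives exactly one rounding. All derived quantities are carried at full precision (six oxide percentages, glass mass, ignition loss, the yield, totals) from the batch weights on 250.0 kg of glass exactly as shown in question or answer.
Oxide-by-oxide targets in 250.0 kg glass melt:
  ZnO: 9.361% × 250.0 = 23.40 kg
  SiO2: 72.42% × 250.0 = 181.0 kg
  CaO: 1.876% × 250.0 = 4.690 kg
  K2O: 3.759% × 250.0 = 9.398 kg
  Li2O: 7.705% × 250.0 = 19.26 kg
  Al2O3: 4.881% × 250.0 = 12.20 kg
Balance tally, oxide-wise, working from each reported weight, on the stated basis (oxide sums agree with the targets within answer rounding):
  ZnO: 23.45·0.9980 = 23.40 kg (target 23.40 kg)
  SiO2: 43.24·0.6393 + 154.2·0.9949 = 181.1 kg (target 181.0 kg)
  CaO: 8.472·0.5536 = 4.690 kg (target 4.690 kg)
  K2O: 13.85·0.6786 = 9.399 kg (target 9.398 kg)
  Li2O: 43.24·0.07400 + 39.81·0.4035 = 19.26 kg (target 19.26 kg)
  Al2O3: 43.24·0.2715 + 154.2·0.003000 = 12.20 kg (target 12.20 kg)
Glass-mass sanity pass: total batch − LOI = 250.0 kg (the targets, summed, come to 250.0 kg; with the basis standing at 250.0 kg — differing by rounding only).
Adding the batch up: Σ batch = 283.0 kg; LOI removed, Σ of batch·LOI: 33.01 kg; yield: glass divided by total = 88.34%.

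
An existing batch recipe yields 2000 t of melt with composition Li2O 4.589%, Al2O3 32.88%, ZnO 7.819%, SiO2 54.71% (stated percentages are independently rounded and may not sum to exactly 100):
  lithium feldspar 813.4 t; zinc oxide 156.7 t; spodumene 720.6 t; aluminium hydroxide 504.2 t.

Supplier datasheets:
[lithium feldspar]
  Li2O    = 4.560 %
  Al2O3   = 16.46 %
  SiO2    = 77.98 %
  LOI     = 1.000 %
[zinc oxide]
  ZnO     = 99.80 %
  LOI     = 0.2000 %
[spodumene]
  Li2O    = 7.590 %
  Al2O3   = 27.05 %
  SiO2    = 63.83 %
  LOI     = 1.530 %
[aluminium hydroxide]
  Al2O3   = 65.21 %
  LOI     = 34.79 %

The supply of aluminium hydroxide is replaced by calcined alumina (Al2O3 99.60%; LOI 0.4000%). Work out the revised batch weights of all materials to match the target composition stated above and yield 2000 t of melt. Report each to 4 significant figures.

Revised batch per 2000 t melt:
  lithium feldspar: 813.4 t
  zinc oxide: 156.7 t
  spodumene: 720.6 t
  calcined alumina: 330.1 t
Total batch = 2021 t; LOI loss = 20.79 t

The intermediate values are shown (rounded to 4 significant digits) between the steps. The whole derivation keeps exact precision at every stage — every reported result is rounded exactly once; derived quantities (the totals, glass mass, yield, ignition loss, the four compositions) are carried at full precision starting from the weights per 2000 t of glass, exactly as printed in the problem or the answer.
Oxide-by-oxide targets in 2000 t melt:
  Li2O: 4.589% × 2000 = 91.78 t
  Al2O3: 32.88% × 2000 = 657.6 t
  ZnO: 7.819% × 2000 = 156.4 t
  SiO2: 54.71% × 2000 = 1094 t
A balance pass over the oxides, working from each reported weight, for the quoted basis mass (target by target, the sums agree modulo rounding of the values):
  Li2O: 813.4·0.04560 + 720.6·0.07590 = 91.78 t (target 91.78 t)
  Al2O3: 813.4·0.1646 + 720.6·0.2705 + 330.1·0.9960 = 657.6 t (target 657.6 t)
  ZnO: 156.7·0.9980 = 156.4 t (target 156.4 t)
  SiO2: 813.4·0.7798 + 720.6·0.6383 = 1094 t (target 1094 t)
Glass-mass closure: whole batch net of LOI = 2000 t (per-oxide target masses sum to 2000 t; versus the stated basis of 2000 t — rounding explains the deltas).
Batch total: Σ batch = 2021 t; LOI loss = Σ batch·LOI = 20.79 t; the yield ratio, glass ÷ batch: 98.97%.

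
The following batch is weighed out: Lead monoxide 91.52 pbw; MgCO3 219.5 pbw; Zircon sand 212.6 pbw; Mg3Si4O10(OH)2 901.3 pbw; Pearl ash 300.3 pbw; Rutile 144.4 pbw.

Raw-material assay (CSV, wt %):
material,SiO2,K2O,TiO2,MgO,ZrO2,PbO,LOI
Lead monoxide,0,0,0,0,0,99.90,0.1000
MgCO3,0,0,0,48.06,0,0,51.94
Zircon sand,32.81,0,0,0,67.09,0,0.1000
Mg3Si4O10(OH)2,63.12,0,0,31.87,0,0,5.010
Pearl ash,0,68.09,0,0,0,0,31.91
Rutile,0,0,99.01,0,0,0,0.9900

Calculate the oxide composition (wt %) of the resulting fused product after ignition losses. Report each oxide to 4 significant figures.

Intermediates are rounded to four significant digits when displayed. Every computation runs at full float precision at every stage; every reported figure sees exactly one rounding; derived quantities (yield, six oxide percentages, ignition loss, the totals, glass mass) are recomputed from the weighed amounts at 1613 pbw of glass in full precision, precisely as stated by either problem or answer.
Oxide masses out of the charge:
  SiO2: 212.6·0.3281 + 901.3·0.6312 = 638.7 pbw
  K2O: 300.3·0.6809 = 204.5 pbw
  TiO2: 144.4·0.9901 = 143.0 pbw
  MgO: 219.5·0.4806 + 901.3·0.3187 = 392.7 pbw
  ZrO2: 212.6·0.6709 = 142.6 pbw
  PbO: 91.52·0.9990 = 91.43 pbw
LOI: 91.52·0.001000 + 219.5·0.5194 + 212.6·0.001000 + 901.3·0.05010 + 300.3·0.3191 + 144.4·0.009900 = 256.7 pbw
Glass = total batch minus LOI = 1870 − 256.7 = 1613 pbw (the oxide masses sum to this)
wt %: oxide over glass, times 100

Glass mass = 1613 pbw (batch 1870 − LOI 256.7).
Composition: SiO2 39.60%, K2O 12.68%, TiO2 8.864%, MgO 24.35%, ZrO2 8.843%, PbO 5.669%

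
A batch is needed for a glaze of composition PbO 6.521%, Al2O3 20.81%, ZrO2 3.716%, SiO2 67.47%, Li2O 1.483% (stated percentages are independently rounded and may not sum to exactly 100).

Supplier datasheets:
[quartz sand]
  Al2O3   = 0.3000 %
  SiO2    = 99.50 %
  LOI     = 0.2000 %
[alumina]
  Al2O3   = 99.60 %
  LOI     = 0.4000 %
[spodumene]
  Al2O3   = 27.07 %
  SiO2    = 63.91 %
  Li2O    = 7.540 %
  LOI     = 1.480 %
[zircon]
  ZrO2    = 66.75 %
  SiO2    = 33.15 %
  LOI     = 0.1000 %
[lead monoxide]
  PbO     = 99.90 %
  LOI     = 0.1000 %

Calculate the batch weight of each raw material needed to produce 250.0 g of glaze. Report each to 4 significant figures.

Values along the way appear, rounded to four significant figures, alongside each step; the working math holds full precision from first step to last; exactly one rounding is applied to each reported result. All derived quantities (ignition loss, totals, the five compositions, net glass mass, yield) are computed from the batch weights for 250.0 g of glass in exact precision as written in problem or answer.
Target masses of each oxide per 250.0 g glaze:
  PbO: 6.521% × 250.0 = 16.30 g
  Al2O3: 20.81% × 250.0 = 52.02 g
  ZrO2: 3.716% × 250.0 = 9.290 g
  SiO2: 67.47% × 250.0 = 168.7 g
  Li2O: 1.483% × 250.0 = 3.708 g
Oxide-by-oxide audit using the reported weights, under the basis named above (summed amounts equal target values net of answer rounding effects):
  PbO: 16.32·0.9990 = 16.30 g (target 16.30 g)
  Al2O3: 133.3·0.003000 + 38.47·0.9960 + 49.17·0.2707 = 52.03 g (target 52.02 g)
  ZrO2: 13.92·0.6675 = 9.292 g (target 9.290 g)
  SiO2: 133.3·0.9950 + 49.17·0.6391 + 13.92·0.3315 = 168.7 g (target 168.7 g)
  Li2O: 49.17·0.07540 = 3.707 g (target 3.708 g)
Mass balance on the glass: Σ batch − LOI loss = 250.0 g (per-oxide target masses sum to 250.0 g; versus the stated basis of 250.0 g — rounding explains the deltas).
Batch grand total — Σ batch = 251.2 g; Σ batch·LOI gives LOI loss = 1.178 g; the yield ratio, glass ÷ batch: 99.53%.

Batch per 250.0 g glaze:
  quartz sand: 133.3 g
  alumina: 38.47 g
  spodumene: 49.17 g
  zircon: 13.92 g
  lead monoxide: 16.32 g
Total batch = 251.2 g; LOI loss = 1.178 g; yield = 99.53%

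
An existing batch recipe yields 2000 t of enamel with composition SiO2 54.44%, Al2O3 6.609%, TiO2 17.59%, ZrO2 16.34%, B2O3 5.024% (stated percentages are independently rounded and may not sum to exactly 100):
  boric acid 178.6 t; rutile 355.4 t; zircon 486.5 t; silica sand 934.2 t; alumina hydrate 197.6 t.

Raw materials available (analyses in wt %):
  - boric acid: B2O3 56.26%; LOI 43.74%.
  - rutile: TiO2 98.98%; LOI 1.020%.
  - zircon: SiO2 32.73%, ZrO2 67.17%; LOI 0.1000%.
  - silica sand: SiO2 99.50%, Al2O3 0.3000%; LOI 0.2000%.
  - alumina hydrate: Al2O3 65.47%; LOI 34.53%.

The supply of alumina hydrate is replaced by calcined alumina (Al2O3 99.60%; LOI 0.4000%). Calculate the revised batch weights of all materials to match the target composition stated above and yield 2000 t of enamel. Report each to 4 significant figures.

Working values are printed rounded to 4 significant digits in the working. All internal work carries full float precision through the solve. Every reported result receives exactly one rounding — derived quantities are re-derived starting from the weights for 2000 t of glass in exact precision (the five compositions, ignition loss, net glass mass, yield, totals) exactly as shown in the question or the answer.
Target masses of each oxide per 2000 t enamel:
  SiO2: 54.44% × 2000 = 1089 t
  Al2O3: 6.609% × 2000 = 132.2 t
  TiO2: 17.59% × 2000 = 351.8 t
  ZrO2: 16.34% × 2000 = 326.8 t
  B2O3: 5.024% × 2000 = 100.5 t
A balance pass over the oxides, with the batch weights as given, per the basis as stated (sums match the target masses exact up to rounding of places):
  SiO2: 486.5·0.3273 + 934.2·0.9950 = 1089 t (target 1089 t)
  Al2O3: 934.2·0.003000 + 129.9·0.9960 = 132.2 t (target 132.2 t)
  TiO2: 355.4·0.9898 = 351.8 t (target 351.8 t)
  ZrO2: 486.5·0.6717 = 326.8 t (target 326.8 t)
  B2O3: 178.6·0.5626 = 100.5 t (target 100.5 t)
Glass mass check: batch Σ − ignition loss = 2000 t (per-oxide target masses sum to 2000 t; with the basis standing at 2000 t — differing by rounding only).
Batch grand total — Σ batch = 2085 t; Σ batch·LOI gives LOI loss = 84.62 t; glass ÷ batch gives a yield of 95.94%.

Revised batch per 2000 t enamel:
  boric acid: 178.6 t
  rutile: 355.4 t
  zircon: 486.5 t
  silica sand: 934.2 t
  calcined alumina: 129.9 t
Total batch = 2085 t; LOI loss = 84.62 t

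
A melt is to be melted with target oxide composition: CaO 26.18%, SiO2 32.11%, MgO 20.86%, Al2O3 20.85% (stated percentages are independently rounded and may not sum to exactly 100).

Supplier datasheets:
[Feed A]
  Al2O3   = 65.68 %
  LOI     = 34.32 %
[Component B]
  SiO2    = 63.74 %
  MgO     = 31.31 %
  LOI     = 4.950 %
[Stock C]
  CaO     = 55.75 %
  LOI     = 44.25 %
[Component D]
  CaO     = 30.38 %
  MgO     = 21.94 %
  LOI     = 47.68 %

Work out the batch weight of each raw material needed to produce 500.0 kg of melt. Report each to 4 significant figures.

In-progress results appear, rounded to four significant digits, within the worked lines. Every computation carries full precision all the way through — every reported result carries a single rounding — derived quantities are computed at exact precision (LOI, four oxide percentages, the totals, yield, glass mass) using the weight values on 500.0 kg of glass, as written in problem or answer.
Target oxide masses per 500.0 kg melt:
  CaO: 26.18% × 500.0 = 130.9 kg
  SiO2: 32.11% × 500.0 = 160.6 kg
  MgO: 20.86% × 500.0 = 104.3 kg
  Al2O3: 20.85% × 500.0 = 104.2 kg
A balance pass over the oxides, using the reported weights, for the quoted basis mass (sums match the target masses modulo rounding of the values):
  CaO: 171.6·0.5575 + 115.9·0.3038 = 130.9 kg (target 130.9 kg)
  SiO2: 251.9·0.6374 = 160.6 kg (target 160.6 kg)
  MgO: 251.9·0.3131 + 115.9·0.2194 = 104.3 kg (target 104.3 kg)
  Al2O3: 158.7·0.6568 = 104.2 kg (target 104.2 kg)
Glass-mass bookkeeping: total batch − LOI = 500.0 kg (the Σ of target masses is 500.0 kg; versus the stated basis of 500.0 kg — any gap is answer rounding).
Total batch = Σ batch = 698.1 kg; loss to ignition Σ batch·LOI = 198.1 kg; the yield ratio, glass ÷ batch: 71.62%.

Batch per 500.0 kg melt:
  Feed A: 158.7 kg
  Component B: 251.9 kg
  Stock C: 171.6 kg
  Component D: 115.9 kg
Total batch = 698.1 kg; LOI loss = 198.1 kg; yield = 71.62%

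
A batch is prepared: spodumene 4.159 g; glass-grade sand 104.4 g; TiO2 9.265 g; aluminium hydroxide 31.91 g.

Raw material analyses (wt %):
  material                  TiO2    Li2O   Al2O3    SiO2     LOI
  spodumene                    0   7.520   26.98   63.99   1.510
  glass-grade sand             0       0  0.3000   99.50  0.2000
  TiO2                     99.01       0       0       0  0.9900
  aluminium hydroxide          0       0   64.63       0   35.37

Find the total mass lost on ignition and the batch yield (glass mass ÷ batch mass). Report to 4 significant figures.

In-progress results are printed rounded off to 4 significant digits at each printed step — each numeric step keeps full float precision from first step to last. Every reported value includes exactly one rounding; derived quantities (the four compositions, totals, the yield, ignition loss, glass mass) are rebuilt in exact precision from the batch weights per 138.1 g of glass as given in the problem or the answer.
Each material's LOI contribution:
  spodumene: 4.159 × 0.01510 = 0.06280 g
  glass-grade sand: 104.4 × 0.002000 = 0.2088 g
  TiO2: 9.265 × 0.009900 = 0.09172 g
  aluminium hydroxide: 31.91 × 0.3537 = 11.29 g
Total LOI = 11.65 g
Glass = batch − LOI = 149.7 − 11.65 = 138.1 g

LOI loss = 11.65 g; glass = 138.1 g; yield = 92.22%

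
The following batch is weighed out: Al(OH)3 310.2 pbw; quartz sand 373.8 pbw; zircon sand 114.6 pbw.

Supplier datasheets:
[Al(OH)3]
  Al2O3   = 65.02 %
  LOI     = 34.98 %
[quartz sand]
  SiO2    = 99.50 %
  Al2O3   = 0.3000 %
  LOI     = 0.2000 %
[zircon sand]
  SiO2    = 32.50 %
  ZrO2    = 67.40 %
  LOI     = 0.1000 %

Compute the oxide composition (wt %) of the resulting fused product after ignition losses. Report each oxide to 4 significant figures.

Glass mass = 689.2 pbw (batch 798.6 − LOI 109.4).
Composition: SiO2 59.37%, Al2O3 29.43%, ZrO2 11.21%

Each numeric step maintains exact precision through every step — intermediates appear with 4-significant-digit rounding across the worked steps — every reported result takes just one rounding — derived quantities, which include the three compositions, net glass mass, yield, LOI, the totals, are recomputed in exact precision, as written in problem or answer, from the weighed amounts for 689.2 pbw of glass.
Mass of each oxide from the mix:
  SiO2: 373.8·0.9950 + 114.6·0.3250 = 409.2 pbw
  Al2O3: 310.2·0.6502 + 373.8·0.003000 = 202.8 pbw
  ZrO2: 114.6·0.6740 = 77.24 pbw
LOI: 310.2·0.3498 + 373.8·0.002000 + 114.6·0.001000 = 109.4 pbw
Glass = total batch minus LOI = 798.6 − 109.4 = 689.2 pbw (equal to the oxide-mass sum)
percent by weight: oxide/glass ×100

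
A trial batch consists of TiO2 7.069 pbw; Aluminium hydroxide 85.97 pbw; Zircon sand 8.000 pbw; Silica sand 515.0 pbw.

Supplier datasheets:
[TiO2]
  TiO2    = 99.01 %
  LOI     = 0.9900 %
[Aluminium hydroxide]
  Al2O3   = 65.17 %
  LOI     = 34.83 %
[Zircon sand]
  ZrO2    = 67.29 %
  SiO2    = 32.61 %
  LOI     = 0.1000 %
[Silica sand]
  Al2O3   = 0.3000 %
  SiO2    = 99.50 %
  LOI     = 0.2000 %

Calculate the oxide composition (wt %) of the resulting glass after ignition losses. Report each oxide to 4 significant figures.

Glass mass = 585.0 pbw (batch 616.0 − LOI 31.05).
Composition: ZrO2 0.9202%, Al2O3 9.842%, TiO2 1.196%, SiO2 88.04%

Values along the way are shown, rounded to four significant figures, in the printout; all internal work runs at full precision at all times. Each reported figure takes just one rounding — the derived quantities are carried from the batch weights on 585.0 pbw of glass at exact precision (yield, net glass mass, LOI, four oxide percentages, totals) as given in the question or the answer.
Mass of each oxide from the mix:
  ZrO2: 8.000·0.6729 = 5.383 pbw
  Al2O3: 85.97·0.6517 + 515.0·0.003000 = 57.57 pbw
  TiO2: 7.069·0.9901 = 6.999 pbw
  SiO2: 8.000·0.3261 + 515.0·0.9950 = 515.0 pbw
LOI: 7.069·0.009900 + 85.97·0.3483 + 8.000·0.001000 + 515.0·0.002000 = 31.05 pbw
Resulting glass, batch − LOI: 616.0 − 31.05 = 585.0 pbw (= the summed oxide contributions)
wt %: oxide over glass, times 100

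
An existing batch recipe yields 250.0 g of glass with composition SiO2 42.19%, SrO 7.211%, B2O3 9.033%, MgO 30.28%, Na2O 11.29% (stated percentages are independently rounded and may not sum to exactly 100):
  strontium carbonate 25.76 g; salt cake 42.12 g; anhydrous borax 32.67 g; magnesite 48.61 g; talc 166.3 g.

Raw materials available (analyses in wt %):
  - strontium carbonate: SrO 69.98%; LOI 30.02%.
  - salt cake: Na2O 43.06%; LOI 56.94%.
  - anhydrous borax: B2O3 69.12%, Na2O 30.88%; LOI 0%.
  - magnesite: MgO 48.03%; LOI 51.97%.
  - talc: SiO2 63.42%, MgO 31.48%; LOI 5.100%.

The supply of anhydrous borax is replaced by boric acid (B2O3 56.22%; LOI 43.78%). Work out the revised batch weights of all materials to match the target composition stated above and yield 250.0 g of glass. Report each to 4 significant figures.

Revised batch per 250.0 g glass:
  strontium carbonate: 25.76 g
  salt cake: 65.55 g
  boric acid: 40.17 g
  magnesite: 48.61 g
  talc: 166.3 g
Total batch = 346.4 g; LOI loss = 96.39 g

All arithmetic runs at full precision at each step. Values along the way are displayed with 4-significant-figure rounding across the worked steps. Every reported value receives exactly one rounding; the derived quantities (the five compositions, ignition loss, net glass mass, totals, yield) are rebuilt at full precision from the weighed amounts per 250.0 g of glass, as quoted within either problem or answer.
Target masses of each oxide per 250.0 g glass:
  SiO2: 42.19% × 250.0 = 105.5 g
  SrO: 7.211% × 250.0 = 18.03 g
  B2O3: 9.033% × 250.0 = 22.58 g
  MgO: 30.28% × 250.0 = 75.70 g
  Na2O: 11.29% × 250.0 = 28.22 g
Sums-versus-targets review using the reported weights, against the basis in use (every target is met by its sum once rounding is allowed for):
  SiO2: 166.3·0.6342 = 105.5 g (target 105.5 g)
  SrO: 25.76·0.6998 = 18.03 g (target 18.03 g)
  B2O3: 40.17·0.5622 = 22.58 g (target 22.58 g)
  MgO: 48.61·0.4803 + 166.3·0.3148 = 75.70 g (target 75.70 g)
  Na2O: 65.55·0.4306 = 28.23 g (target 28.22 g)
Glass-mass sanity pass: total batch − LOI = 250.0 g (targets for the oxides total 250.0 g; against the stated basis, 250.0 g — a pure rounding effect).
Whole-batch sum: Σ batch = 346.4 g; Σ batch·LOI gives LOI loss = 96.39 g; yield, glass over the total, = 72.17%.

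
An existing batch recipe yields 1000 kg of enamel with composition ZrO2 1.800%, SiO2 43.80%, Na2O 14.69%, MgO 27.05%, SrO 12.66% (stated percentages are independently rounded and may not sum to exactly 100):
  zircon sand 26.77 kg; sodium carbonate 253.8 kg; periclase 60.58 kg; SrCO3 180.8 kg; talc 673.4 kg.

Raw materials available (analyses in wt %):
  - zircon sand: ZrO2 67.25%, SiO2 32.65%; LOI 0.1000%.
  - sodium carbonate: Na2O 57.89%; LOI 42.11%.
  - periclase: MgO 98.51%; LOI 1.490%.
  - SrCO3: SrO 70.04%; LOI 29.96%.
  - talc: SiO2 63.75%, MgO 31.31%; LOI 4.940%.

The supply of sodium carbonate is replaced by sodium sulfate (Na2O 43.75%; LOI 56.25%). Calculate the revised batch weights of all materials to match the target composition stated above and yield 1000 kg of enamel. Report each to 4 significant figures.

Revised batch per 1000 kg enamel:
  zircon sand: 26.77 kg
  sodium sulfate: 335.8 kg
  periclase: 60.58 kg
  SrCO3: 180.8 kg
  talc: 673.4 kg
Total batch = 1277 kg; LOI loss = 277.3 kg

The intermediate values are rounded to 4 significant figures when displayed. Full float precision is maintained through the solve — each reported result takes just one rounding. The derived quantities (yield, ignition loss, the five compositions, net glass mass, totals) are carried at full float precision from the batch weights per 1000 kg of glass exactly as printed in the problem or answer text.
Target oxide masses per 1000 kg enamel:
  ZrO2: 1.800% × 1000 = 18.00 kg
  SiO2: 43.80% × 1000 = 438.0 kg
  Na2O: 14.69% × 1000 = 146.9 kg
  MgO: 27.05% × 1000 = 270.5 kg
  SrO: 12.66% × 1000 = 126.6 kg
Per-oxide balance check per the reported batch figures, on the stated basis (oxide sums agree with the targets once rounding is allowed for):
  ZrO2: 26.77·0.6725 = 18.00 kg (target 18.00 kg)
  SiO2: 26.77·0.3265 + 673.4·0.6375 = 438.0 kg (target 438.0 kg)
  Na2O: 335.8·0.4375 = 146.9 kg (target 146.9 kg)
  MgO: 60.58·0.9851 + 673.4·0.3131 = 270.5 kg (target 270.5 kg)
  SrO: 180.8·0.7004 = 126.6 kg (target 126.6 kg)
Glass-mass sanity pass: net batch after ignition = 1000 kg (the targets, summed, come to 1000 kg; with the basis standing at 1000 kg — a pure rounding effect).
Adding the batch up: Σ batch = 1277 kg; LOI removed, Σ of batch·LOI: 277.3 kg; as yield: glass ÷ batch → 78.29%.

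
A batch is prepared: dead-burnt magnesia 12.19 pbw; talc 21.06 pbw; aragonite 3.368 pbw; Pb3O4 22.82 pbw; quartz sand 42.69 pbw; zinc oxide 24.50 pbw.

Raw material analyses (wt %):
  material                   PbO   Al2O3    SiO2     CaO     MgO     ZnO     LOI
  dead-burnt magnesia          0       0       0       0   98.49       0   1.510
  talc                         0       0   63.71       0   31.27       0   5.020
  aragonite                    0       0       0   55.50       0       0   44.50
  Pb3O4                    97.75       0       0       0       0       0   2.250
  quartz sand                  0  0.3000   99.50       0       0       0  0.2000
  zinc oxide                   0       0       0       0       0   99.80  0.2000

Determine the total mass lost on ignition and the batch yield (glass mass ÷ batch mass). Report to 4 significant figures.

Mid-chain values are shown, rounded to four significant digits, in the printout. The whole derivation runs at exact precision throughout. A single rounding yields each reported number. All derived quantities (glass mass, LOI, totals, yield, the six compositions) are computed in exact precision from the weighed amounts at 123.2 pbw of glass, precisely as stated by the question or the answer.
LOI of each material in turn:
  dead-burnt magnesia: 12.19 × 0.01510 = 0.1841 pbw
  talc: 21.06 × 0.05020 = 1.057 pbw
  aragonite: 3.368 × 0.4450 = 1.499 pbw
  Pb3O4: 22.82 × 0.02250 = 0.5134 pbw
  quartz sand: 42.69 × 0.002000 = 0.08538 pbw
  zinc oxide: 24.50 × 0.002000 = 0.04900 pbw
Total LOI = 3.388 pbw
Glass = batch − LOI = 126.6 − 3.388 = 123.2 pbw

LOI loss = 3.388 pbw; glass = 123.2 pbw; yield = 97.32%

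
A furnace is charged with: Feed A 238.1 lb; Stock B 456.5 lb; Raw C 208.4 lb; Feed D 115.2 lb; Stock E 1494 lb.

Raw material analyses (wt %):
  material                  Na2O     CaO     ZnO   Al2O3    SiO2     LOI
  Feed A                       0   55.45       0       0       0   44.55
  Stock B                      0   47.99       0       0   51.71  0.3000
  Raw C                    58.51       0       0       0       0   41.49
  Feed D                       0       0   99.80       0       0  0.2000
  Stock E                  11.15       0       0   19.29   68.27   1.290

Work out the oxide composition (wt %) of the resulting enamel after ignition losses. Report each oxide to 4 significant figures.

Mid-chain values are printed (rounded to four significant digits) in the printout — every computation keeps full float precision in all steps; each reported result is rounded a single time — all derived quantities, which include the yield, net glass mass, five oxide percentages, totals, ignition loss, are recomputed in full float precision, as they appear in question or answer, from the weighed amounts for 2299 lb of glass.
Oxide-by-oxide delivered mass:
  Na2O: 208.4·0.5851 + 1494·0.1115 = 288.5 lb
  CaO: 238.1·0.5545 + 456.5·0.4799 = 351.1 lb
  ZnO: 115.2·0.9980 = 115.0 lb
  Al2O3: 1494·0.1929 = 288.2 lb
  SiO2: 456.5·0.5171 + 1494·0.6827 = 1256 lb
LOI: 238.1·0.4455 + 456.5·0.003000 + 208.4·0.4149 + 115.2·0.002000 + 1494·0.01290 = 213.4 lb
batch − LOI leaves glass = 2512 − 213.4 = 2299 lb (= the summed oxide contributions)
wt % = 100 × oxide mass / glass mass

Glass mass = 2299 lb (batch 2512 − LOI 213.4).
Composition: Na2O 12.55%, CaO 15.27%, ZnO 5.001%, Al2O3 12.54%, SiO2 54.64%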